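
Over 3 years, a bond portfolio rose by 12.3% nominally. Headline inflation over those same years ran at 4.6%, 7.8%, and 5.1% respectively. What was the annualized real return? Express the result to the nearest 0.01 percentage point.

-1.78%

Cumulative inflation factor: 1.046 × 1.078 × 1.051 ≈ 1.18509.
Nominal growth factor: 1.12300. Real growth factor = 1.12300 / 1.18509 ≈ 0.94760.
Annualized: 0.94760^(1/3) − 1 ≈ -0.01778.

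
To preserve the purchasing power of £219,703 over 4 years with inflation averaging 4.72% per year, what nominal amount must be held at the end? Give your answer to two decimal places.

£264,213.21

Cumulative price-level factor: (1+4.72%)^4 ≈ 1.2025926195.
The nominal amount required is £219,703 scaled up by that factor.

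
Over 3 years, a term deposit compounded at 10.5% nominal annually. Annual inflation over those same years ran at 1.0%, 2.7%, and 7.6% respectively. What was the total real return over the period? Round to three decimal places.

20.888%

Cumulative inflation factor: 1.010 × 1.027 × 1.076 ≈ 1.11610.
Nominal growth factor: 1.34923. Real growth factor = 1.34923 / 1.11610 ≈ 1.20888.
Total real return ≈ 20.8879%.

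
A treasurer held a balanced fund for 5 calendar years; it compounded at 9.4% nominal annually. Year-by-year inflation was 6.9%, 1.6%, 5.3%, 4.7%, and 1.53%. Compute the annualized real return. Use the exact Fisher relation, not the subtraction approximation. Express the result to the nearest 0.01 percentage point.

Cumulative inflation factor: 1.069 × 1.016 × 1.053 × 1.047 × 1.0153 ≈ 1.21574.
Nominal growth factor: 1.56706. Real growth factor = 1.56706 / 1.21574 ≈ 1.28898.
Annualized: 1.28898^(1/5) − 1 ≈ 0.05208.

5.21%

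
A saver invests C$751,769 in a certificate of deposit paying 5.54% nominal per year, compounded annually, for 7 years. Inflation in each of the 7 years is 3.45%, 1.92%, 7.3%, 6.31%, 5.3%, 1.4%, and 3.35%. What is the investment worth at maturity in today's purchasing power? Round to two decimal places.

Nominal value at maturity: C$751,769 × (1 + 5.54%)^7 ≈ C$1,096,488.40.
Price-level factor over 7 years: 1.0345 × 1.0192 × 1.073 × 1.0631 × 1.053 × 1.014 × 1.0335 ≈ 1.3272127871.
The maturity value deflated by that factor is the answer in today's purchasing power.

C$826,158.71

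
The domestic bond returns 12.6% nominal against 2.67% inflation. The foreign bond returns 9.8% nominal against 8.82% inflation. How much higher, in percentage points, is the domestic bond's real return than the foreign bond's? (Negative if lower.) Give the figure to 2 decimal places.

The domestic bond real return: 1.126/1.0267 − 1 = 9.672%.
The foreign bond real return: 1.098/1.0882 − 1 = 0.901%.
Difference: 9.672 − 0.901 = 8.771 pp.

8.77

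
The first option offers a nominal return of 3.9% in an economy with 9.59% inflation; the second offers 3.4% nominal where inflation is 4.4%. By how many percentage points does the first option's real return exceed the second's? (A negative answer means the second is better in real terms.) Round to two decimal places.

-4.23

The first option real return: 1.039/1.0959 − 1 = -5.192%.
The second real return: 1.034/1.044 − 1 = -0.958%.
Difference: -5.192 − (-0.958) = -4.234 pp.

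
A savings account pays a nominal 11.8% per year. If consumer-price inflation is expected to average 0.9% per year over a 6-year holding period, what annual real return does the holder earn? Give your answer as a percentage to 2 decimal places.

10.80%

With constant rates the annual real return is the same each year: (1+11.8%)/(1+0.9%) − 1 = 0.10803.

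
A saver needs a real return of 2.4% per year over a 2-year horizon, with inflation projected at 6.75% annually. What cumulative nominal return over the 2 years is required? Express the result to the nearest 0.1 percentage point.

19.5%

Required annual nominal rate: (1+2.4%)(1+6.75%) − 1 = 9.312%.
Cumulative over 2 years: (1 + 0.09312)^2 − 1 ≈ 0.19491.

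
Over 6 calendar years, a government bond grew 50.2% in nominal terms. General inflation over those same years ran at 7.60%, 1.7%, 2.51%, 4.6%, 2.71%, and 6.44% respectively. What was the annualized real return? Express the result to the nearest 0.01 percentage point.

2.66%

Cumulative inflation factor: 1.0760 × 1.017 × 1.0251 × 1.046 × 1.0271 × 1.0644 ≈ 1.28277.
Nominal growth factor: 1.50200. Real growth factor = 1.50200 / 1.28277 ≈ 1.17090.
Annualized: 1.17090^(1/6) − 1 ≈ 0.02664.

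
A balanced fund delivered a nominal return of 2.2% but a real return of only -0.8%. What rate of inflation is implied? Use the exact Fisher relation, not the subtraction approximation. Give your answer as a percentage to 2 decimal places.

3.02%

From (1+r_nom) = (1+r_real)(1+π), we get 1+π = (1 + 2.2%)/(1 − 0.8%) = 1.022/0.992 ≈ 1.03024.
So π ≈ 3.0242%.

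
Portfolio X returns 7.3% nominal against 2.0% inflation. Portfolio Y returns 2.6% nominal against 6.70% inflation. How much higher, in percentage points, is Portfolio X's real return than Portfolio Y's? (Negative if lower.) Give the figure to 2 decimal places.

9.04

Portfolio X real return: 1.073/1.020 − 1 = 5.196%.
Portfolio Y real return: 1.026/1.0670 − 1 = -3.843%.
Difference: 5.196 − (-3.843) = 9.039 pp.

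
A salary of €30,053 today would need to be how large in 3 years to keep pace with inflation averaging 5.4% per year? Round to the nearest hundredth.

Cumulative price-level factor: (1+5.4%)^3 = 1.170905464.
The nominal amount required is €30,053 scaled up by that factor.

€35,189.22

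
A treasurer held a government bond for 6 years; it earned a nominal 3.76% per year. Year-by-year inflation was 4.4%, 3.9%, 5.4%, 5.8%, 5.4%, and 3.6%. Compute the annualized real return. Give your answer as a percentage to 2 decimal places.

-0.94%

Cumulative inflation factor: 1.044 × 1.039 × 1.054 × 1.058 × 1.054 × 1.036 ≈ 1.32082.
Nominal growth factor: 1.24790. Real growth factor = 1.24790 / 1.32082 ≈ 0.94479.
Annualized: 0.94479^(1/6) − 1 ≈ -0.00942.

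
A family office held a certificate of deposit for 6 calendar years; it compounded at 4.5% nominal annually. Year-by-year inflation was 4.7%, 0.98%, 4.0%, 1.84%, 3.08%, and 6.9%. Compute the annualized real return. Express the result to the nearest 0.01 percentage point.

Cumulative inflation factor: 1.047 × 1.0098 × 1.040 × 1.0184 × 1.0308 × 1.069 ≈ 1.23392.
Nominal growth factor: 1.30226. Real growth factor = 1.30226 / 1.23392 ≈ 1.05539.
Annualized: 1.05539^(1/6) − 1 ≈ 0.00903.

0.90%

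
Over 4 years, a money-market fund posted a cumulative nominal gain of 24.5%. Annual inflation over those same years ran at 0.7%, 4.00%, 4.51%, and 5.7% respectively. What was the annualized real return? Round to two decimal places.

Cumulative inflation factor: 1.007 × 1.0400 × 1.0451 × 1.057 ≈ 1.15690.
Nominal growth factor: 1.24500. Real growth factor = 1.24500 / 1.15690 ≈ 1.07615.
Annualized: 1.07615^(1/4) − 1 ≈ 0.01852.

1.85%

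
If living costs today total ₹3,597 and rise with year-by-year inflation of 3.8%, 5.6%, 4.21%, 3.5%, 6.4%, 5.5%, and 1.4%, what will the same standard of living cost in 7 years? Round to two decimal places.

₹4,840.43

Cumulative price-level factor: 1.038 × 1.056 × 1.0421 × 1.035 × 1.064 × 1.055 × 1.014 ≈ 1.3456839109.
Multiplying ₹3,597 by the price-level factor gives the future nominal sum.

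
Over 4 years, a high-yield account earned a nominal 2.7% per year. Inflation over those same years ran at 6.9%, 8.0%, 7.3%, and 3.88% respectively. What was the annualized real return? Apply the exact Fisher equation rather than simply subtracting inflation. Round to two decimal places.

Cumulative inflation factor: 1.069 × 1.080 × 1.073 × 1.0388 ≈ 1.28687.
Nominal growth factor: 1.11245. Real growth factor = 1.11245 / 1.28687 ≈ 0.86447.
Annualized: 0.86447^(1/4) − 1 ≈ -0.03576.

-3.58%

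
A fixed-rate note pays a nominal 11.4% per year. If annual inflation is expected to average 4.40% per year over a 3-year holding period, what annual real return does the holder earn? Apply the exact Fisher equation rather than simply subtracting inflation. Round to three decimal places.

6.705%

With constant rates the annual real return is the same each year: (1+11.4%)/(1+4.40%) − 1 = 0.06705.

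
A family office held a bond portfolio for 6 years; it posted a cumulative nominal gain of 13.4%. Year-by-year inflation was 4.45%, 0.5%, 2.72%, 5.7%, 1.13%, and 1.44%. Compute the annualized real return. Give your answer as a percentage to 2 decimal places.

Cumulative inflation factor: 1.0445 × 1.005 × 1.0272 × 1.057 × 1.0113 × 1.0144 ≈ 1.16921.
Nominal growth factor: 1.13400. Real growth factor = 1.13400 / 1.16921 ≈ 0.96988.
Annualized: 0.96988^(1/6) − 1 ≈ -0.00508.

-0.51%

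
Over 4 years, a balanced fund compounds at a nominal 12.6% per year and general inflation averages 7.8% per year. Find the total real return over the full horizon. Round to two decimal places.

The annual real rate is (1+12.6%)/(1+7.8%) − 1 = 4.4527%.
Compounded over 4 years: (1 + 0.044527)^4 − 1 ≈ 0.19036.

19.04%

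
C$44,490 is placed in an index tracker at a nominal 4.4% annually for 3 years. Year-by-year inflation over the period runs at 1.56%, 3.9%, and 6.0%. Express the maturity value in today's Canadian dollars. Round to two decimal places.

C$45,260.55

Nominal value at maturity: C$44,490 × (1 + 4.4%)^3 ≈ C$50,624.87.
Price-level factor over 3 years: 1.0156 × 1.039 × 1.060 = 1.118520904.
Dividing the nominal maturity value by the price-level factor gives the value in today's money.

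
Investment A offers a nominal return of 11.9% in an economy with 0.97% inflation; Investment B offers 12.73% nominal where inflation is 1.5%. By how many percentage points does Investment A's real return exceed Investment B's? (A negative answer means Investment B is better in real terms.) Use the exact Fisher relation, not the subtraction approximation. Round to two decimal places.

-0.24

Investment A real return: 1.119/1.0097 − 1 = 10.825%.
Investment B real return: 1.1273/1.015 − 1 = 11.064%.
Difference: 10.825 − 11.064 = -0.239 pp.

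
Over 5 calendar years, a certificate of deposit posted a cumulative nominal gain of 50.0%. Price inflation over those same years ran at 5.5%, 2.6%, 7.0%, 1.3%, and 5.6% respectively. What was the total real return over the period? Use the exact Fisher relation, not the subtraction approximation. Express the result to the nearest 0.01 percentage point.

Cumulative inflation factor: 1.055 × 1.026 × 1.070 × 1.013 × 1.056 ≈ 1.23896.
Nominal growth factor: 1.50000. Real growth factor = 1.50000 / 1.23896 ≈ 1.21069.
Total real return ≈ 21.0694%.

21.07%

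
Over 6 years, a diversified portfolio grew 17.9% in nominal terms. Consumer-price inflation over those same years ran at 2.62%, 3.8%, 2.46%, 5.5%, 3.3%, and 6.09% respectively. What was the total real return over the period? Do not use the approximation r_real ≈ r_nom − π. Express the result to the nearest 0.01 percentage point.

-6.57%

Cumulative inflation factor: 1.0262 × 1.038 × 1.0246 × 1.055 × 1.033 × 1.0609 ≈ 1.26186.
Nominal growth factor: 1.17900. Real growth factor = 1.17900 / 1.26186 ≈ 0.93434.
Total real return ≈ -6.5664%.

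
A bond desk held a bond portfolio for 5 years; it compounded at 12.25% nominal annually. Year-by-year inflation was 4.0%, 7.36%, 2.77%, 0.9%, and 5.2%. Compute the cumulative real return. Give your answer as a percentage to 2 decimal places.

46.31%

Cumulative inflation factor: 1.040 × 1.0736 × 1.0277 × 1.009 × 1.052 ≈ 1.21801.
Nominal growth factor: 1.78210. Real growth factor = 1.78210 / 1.21801 ≈ 1.46313.
Total real return ≈ 46.3129%.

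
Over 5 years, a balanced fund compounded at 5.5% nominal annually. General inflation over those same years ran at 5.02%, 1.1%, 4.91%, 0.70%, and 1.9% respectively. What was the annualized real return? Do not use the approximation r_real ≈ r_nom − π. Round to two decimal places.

Cumulative inflation factor: 1.0502 × 1.011 × 1.0491 × 1.0070 × 1.019 ≈ 1.14299.
Nominal growth factor: 1.30696. Real growth factor = 1.30696 / 1.14299 ≈ 1.14345.
Annualized: 1.14345^(1/5) − 1 ≈ 0.02717.

2.72%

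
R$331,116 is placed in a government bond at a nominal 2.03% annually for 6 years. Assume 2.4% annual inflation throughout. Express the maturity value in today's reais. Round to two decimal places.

R$324,002.04

Nominal value at maturity: R$331,116 × (1 + 2.03%)^6 ≈ R$373,548.92.
Price-level factor over 6 years: (1 + 2.4%)^6 ≈ 1.1529215046.
Dividing the nominal maturity value by the price-level factor gives the value in today's money.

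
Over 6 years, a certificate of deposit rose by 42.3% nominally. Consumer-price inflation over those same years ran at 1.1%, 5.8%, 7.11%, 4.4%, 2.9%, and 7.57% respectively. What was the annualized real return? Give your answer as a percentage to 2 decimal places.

Cumulative inflation factor: 1.011 × 1.058 × 1.0711 × 1.044 × 1.029 × 1.0757 ≈ 1.32396.
Nominal growth factor: 1.42300. Real growth factor = 1.42300 / 1.32396 ≈ 1.07481.
Annualized: 1.07481^(1/6) − 1 ≈ 0.01210.

1.21%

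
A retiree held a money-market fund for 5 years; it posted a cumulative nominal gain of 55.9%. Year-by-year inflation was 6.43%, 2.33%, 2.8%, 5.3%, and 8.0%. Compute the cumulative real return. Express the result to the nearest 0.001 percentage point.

22.443%

Cumulative inflation factor: 1.0643 × 1.0233 × 1.028 × 1.053 × 1.080 ≈ 1.27325.
Nominal growth factor: 1.55900. Real growth factor = 1.55900 / 1.27325 ≈ 1.22443.
Total real return ≈ 22.4430%.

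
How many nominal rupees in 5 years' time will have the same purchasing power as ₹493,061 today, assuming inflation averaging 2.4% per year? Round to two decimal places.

Cumulative price-level factor: (1+2.4%)^5 ≈ 1.1258999068.
The nominal amount required is ₹493,061 scaled up by that factor.

₹555,137.33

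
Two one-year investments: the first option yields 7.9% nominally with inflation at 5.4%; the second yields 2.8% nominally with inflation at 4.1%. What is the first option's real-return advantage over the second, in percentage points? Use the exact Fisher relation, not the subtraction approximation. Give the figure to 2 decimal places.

The first option real return: 1.079/1.054 − 1 = 2.372%.
The second real return: 1.028/1.041 − 1 = -1.249%.
Difference: 2.372 − (-1.249) = 3.621 pp.

3.62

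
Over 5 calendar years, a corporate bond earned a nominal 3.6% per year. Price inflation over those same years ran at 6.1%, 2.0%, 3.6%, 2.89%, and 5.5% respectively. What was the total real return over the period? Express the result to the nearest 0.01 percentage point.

-1.94%

Cumulative inflation factor: 1.061 × 1.020 × 1.036 × 1.0289 × 1.055 ≈ 1.21703.
Nominal growth factor: 1.19344. Real growth factor = 1.19344 / 1.21703 ≈ 0.98061.
Total real return ≈ -1.9387%.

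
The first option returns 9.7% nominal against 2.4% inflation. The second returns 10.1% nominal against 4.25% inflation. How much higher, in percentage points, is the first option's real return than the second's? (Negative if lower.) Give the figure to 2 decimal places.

The first option real return: 1.097/1.024 − 1 = 7.129%.
The second real return: 1.101/1.0425 − 1 = 5.612%.
Difference: 7.129 − 5.612 = 1.517 pp.

1.52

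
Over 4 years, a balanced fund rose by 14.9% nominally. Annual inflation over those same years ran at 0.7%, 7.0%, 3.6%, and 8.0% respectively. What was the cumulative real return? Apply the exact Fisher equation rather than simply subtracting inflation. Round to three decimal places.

-4.693%

Cumulative inflation factor: 1.007 × 1.070 × 1.036 × 1.080 ≈ 1.20558.
Nominal growth factor: 1.14900. Real growth factor = 1.14900 / 1.20558 ≈ 0.95307.
Total real return ≈ -4.6933%.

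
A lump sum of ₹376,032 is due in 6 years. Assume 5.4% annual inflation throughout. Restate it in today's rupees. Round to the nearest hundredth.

₹274,271.79

Price-level factor over 6 years: (1 + 5.4%)^6 ≈ 1.3710196056.
Purchasing power today: ₹376,032 divided by that factor.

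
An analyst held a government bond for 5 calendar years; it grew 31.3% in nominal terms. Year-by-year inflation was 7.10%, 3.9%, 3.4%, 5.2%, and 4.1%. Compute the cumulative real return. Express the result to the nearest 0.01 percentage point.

Cumulative inflation factor: 1.0710 × 1.039 × 1.034 × 1.052 × 1.041 ≈ 1.26006.
Nominal growth factor: 1.31300. Real growth factor = 1.31300 / 1.26006 ≈ 1.04201.
Total real return ≈ 4.2012%.

4.20%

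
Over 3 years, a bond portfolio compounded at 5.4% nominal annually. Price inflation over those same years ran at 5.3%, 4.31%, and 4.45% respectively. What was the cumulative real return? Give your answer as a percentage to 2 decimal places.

Cumulative inflation factor: 1.053 × 1.0431 × 1.0445 ≈ 1.14726.
Nominal growth factor: 1.17091. Real growth factor = 1.17091 / 1.14726 ≈ 1.02061.
Total real return ≈ 2.0608%.

2.06%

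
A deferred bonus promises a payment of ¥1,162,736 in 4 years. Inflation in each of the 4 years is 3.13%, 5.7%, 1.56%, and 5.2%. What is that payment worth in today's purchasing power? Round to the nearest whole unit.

¥998,350

Price-level factor over 4 years: 1.0313 × 1.057 × 1.0156 × 1.052 ≈ 1.1646580614.
Purchasing power today: ¥1,162,736 divided by that factor.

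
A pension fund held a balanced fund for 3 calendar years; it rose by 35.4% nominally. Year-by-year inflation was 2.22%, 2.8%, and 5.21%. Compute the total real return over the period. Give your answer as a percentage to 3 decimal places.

22.471%

Cumulative inflation factor: 1.0222 × 1.028 × 1.0521 ≈ 1.10557.
Nominal growth factor: 1.35400. Real growth factor = 1.35400 / 1.10557 ≈ 1.22471.
Total real return ≈ 22.4708%.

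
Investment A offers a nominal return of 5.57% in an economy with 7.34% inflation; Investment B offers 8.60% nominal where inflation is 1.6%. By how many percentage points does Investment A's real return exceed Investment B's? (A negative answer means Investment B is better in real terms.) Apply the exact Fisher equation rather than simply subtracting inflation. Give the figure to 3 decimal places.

-8.539

Investment A real return: 1.0557/1.0734 − 1 = -1.6490%.
Investment B real return: 1.0860/1.016 − 1 = 6.8898%.
Difference: -1.6490 − 6.8898 = -8.5388 pp.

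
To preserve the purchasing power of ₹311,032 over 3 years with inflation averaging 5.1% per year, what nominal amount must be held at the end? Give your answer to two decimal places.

₹361,088.14

Cumulative price-level factor: (1+5.1%)^3 = 1.160935651.
Multiplying ₹311,032 by the price-level factor gives the future nominal sum.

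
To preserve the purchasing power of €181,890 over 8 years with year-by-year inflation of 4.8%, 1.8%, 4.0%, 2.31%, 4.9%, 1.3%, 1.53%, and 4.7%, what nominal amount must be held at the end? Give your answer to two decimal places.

€233,235.85

Cumulative price-level factor: 1.048 × 1.018 × 1.040 × 1.0231 × 1.049 × 1.013 × 1.0153 × 1.047 ≈ 1.2822906809.
The nominal amount required is €181,890 scaled up by that factor.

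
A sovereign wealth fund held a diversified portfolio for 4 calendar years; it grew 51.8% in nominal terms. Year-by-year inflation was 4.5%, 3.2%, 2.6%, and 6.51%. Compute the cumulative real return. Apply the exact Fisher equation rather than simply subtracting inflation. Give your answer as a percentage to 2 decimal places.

Cumulative inflation factor: 1.045 × 1.032 × 1.026 × 1.0651 ≈ 1.17851.
Nominal growth factor: 1.51800. Real growth factor = 1.51800 / 1.17851 ≈ 1.28807.
Total real return ≈ 28.8066%.

28.81%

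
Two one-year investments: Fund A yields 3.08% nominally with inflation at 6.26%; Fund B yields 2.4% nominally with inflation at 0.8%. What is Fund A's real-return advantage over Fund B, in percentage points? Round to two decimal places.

-4.58

Fund A real return: 1.0308/1.0626 − 1 = -2.993%.
Fund B real return: 1.024/1.008 − 1 = 1.587%.
Difference: -2.993 − 1.587 = -4.580 pp.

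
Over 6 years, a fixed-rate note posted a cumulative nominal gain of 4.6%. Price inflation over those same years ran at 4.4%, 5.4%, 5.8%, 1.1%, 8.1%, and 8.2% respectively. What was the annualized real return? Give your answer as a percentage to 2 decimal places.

-4.48%

Cumulative inflation factor: 1.044 × 1.054 × 1.058 × 1.011 × 1.081 × 1.082 ≈ 1.37667.
Nominal growth factor: 1.04600. Real growth factor = 1.04600 / 1.37667 ≈ 0.75980.
Annualized: 0.75980^(1/6) − 1 ≈ -0.04475.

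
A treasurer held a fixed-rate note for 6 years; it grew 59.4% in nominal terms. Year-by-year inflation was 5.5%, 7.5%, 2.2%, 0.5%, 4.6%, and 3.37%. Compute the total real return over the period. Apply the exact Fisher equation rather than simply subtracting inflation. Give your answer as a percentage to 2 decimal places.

Cumulative inflation factor: 1.055 × 1.075 × 1.022 × 1.005 × 1.046 × 1.0337 ≈ 1.25952.
Nominal growth factor: 1.59400. Real growth factor = 1.59400 / 1.25952 ≈ 1.26556.
Total real return ≈ 26.5564%.

26.56%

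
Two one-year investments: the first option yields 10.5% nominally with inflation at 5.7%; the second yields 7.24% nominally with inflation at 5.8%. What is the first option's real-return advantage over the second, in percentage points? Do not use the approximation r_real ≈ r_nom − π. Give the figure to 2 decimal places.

The first option real return: 1.105/1.057 − 1 = 4.541%.
The second real return: 1.0724/1.058 − 1 = 1.361%.
Difference: 4.541 − 1.361 = 3.180 pp.

3.18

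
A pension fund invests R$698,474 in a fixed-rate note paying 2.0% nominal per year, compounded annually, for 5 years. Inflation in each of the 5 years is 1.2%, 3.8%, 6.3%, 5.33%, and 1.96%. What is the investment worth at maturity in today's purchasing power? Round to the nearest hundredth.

Nominal value at maturity: R$698,474 × (1 + 2.0%)^5 ≈ R$771,171.73.
Price-level factor over 5 years: 1.012 × 1.038 × 1.063 × 1.0533 × 1.0196 ≈ 1.1992039256.
The maturity value deflated by that factor is the answer in today's purchasing power.

R$643,069.72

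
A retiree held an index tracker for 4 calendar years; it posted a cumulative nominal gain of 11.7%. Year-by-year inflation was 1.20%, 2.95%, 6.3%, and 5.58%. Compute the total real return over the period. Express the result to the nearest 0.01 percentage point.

-4.47%

Cumulative inflation factor: 1.0120 × 1.0295 × 1.063 × 1.0558 ≈ 1.16929.
Nominal growth factor: 1.11700. Real growth factor = 1.11700 / 1.16929 ≈ 0.95528.
Total real return ≈ -4.4718%.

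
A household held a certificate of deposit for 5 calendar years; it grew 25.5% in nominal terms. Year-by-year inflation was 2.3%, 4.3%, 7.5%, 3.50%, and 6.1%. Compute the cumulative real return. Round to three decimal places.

Cumulative inflation factor: 1.023 × 1.043 × 1.075 × 1.0350 × 1.061 ≈ 1.25958.
Nominal growth factor: 1.25500. Real growth factor = 1.25500 / 1.25958 ≈ 0.99637.
Total real return ≈ -0.3632%.

-0.363%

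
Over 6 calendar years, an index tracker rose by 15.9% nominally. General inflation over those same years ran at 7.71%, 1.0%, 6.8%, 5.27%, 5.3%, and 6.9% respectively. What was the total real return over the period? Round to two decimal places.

-15.82%

Cumulative inflation factor: 1.0771 × 1.010 × 1.068 × 1.0527 × 1.053 × 1.069 ≈ 1.37676.
Nominal growth factor: 1.15900. Real growth factor = 1.15900 / 1.37676 ≈ 0.84183.
Total real return ≈ -15.8171%.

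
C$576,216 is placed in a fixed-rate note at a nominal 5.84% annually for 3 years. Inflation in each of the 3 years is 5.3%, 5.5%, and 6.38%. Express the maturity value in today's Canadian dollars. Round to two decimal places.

C$578,088.05

Nominal value at maturity: C$576,216 × (1 + 5.84%)^3 ≈ C$683,179.47.
Price-level factor over 3 years: 1.053 × 1.055 × 1.0638 = 1.181791377.
The maturity value deflated by that factor is the answer in today's purchasing power.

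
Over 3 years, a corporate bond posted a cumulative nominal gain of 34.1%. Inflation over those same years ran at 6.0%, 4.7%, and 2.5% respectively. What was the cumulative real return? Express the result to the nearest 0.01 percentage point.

17.88%

Cumulative inflation factor: 1.060 × 1.047 × 1.025 ≈ 1.13757.
Nominal growth factor: 1.34100. Real growth factor = 1.34100 / 1.13757 ≈ 1.17883.
Total real return ≈ 17.8833%.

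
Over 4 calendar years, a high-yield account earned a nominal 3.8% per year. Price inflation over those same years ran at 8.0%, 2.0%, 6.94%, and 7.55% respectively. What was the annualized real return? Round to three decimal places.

Cumulative inflation factor: 1.080 × 1.020 × 1.0694 × 1.0755 ≈ 1.26699.
Nominal growth factor: 1.16089. Real growth factor = 1.16089 / 1.26699 ≈ 0.91625.
Annualized: 0.91625^(1/4) − 1 ≈ -0.02163.

-2.163%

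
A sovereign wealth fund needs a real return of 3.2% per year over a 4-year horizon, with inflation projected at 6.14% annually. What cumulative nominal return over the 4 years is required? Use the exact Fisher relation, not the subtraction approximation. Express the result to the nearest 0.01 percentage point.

Required annual nominal rate: (1+3.2%)(1+6.14%) − 1 = 9.53648%.
Cumulative over 4 years: (1 + 0.0953648)^4 − 1 ≈ 0.43958.

43.96%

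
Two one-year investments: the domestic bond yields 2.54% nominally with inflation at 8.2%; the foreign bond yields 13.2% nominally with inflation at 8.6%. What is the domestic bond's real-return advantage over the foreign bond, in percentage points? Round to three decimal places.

The domestic bond real return: 1.0254/1.082 − 1 = -5.2311%.
The foreign bond real return: 1.132/1.086 − 1 = 4.2357%.
Difference: -5.2311 − 4.2357 = -9.4668 pp.

-9.467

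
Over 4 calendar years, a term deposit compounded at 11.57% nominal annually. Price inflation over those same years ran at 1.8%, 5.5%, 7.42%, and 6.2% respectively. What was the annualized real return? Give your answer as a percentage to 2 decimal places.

6.05%

Cumulative inflation factor: 1.018 × 1.055 × 1.0742 × 1.062 ≈ 1.22521.
Nominal growth factor: 1.54949. Real growth factor = 1.54949 / 1.22521 ≈ 1.26468.
Annualized: 1.26468^(1/4) − 1 ≈ 0.06046.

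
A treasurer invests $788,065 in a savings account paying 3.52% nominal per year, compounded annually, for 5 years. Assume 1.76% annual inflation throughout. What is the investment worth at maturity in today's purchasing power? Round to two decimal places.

Nominal value at maturity: $788,065 × (1 + 3.52%)^5 ≈ $936,878.68.
Price-level factor over 5 years: (1 + 1.76%)^5 ≈ 1.0911525992.
Dividing the nominal maturity value by the price-level factor gives the value in today's money.

$858,613.80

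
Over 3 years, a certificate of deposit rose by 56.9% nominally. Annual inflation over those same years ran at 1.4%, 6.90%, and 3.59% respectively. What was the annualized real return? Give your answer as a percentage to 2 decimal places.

Cumulative inflation factor: 1.014 × 1.0690 × 1.0359 ≈ 1.12288.
Nominal growth factor: 1.56900. Real growth factor = 1.56900 / 1.12288 ≈ 1.39730.
Annualized: 1.39730^(1/3) − 1 ≈ 0.11797.

11.80%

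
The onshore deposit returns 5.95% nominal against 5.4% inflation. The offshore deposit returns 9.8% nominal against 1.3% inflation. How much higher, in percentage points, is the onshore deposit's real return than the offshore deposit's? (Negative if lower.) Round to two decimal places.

The onshore deposit real return: 1.0595/1.054 − 1 = 0.522%.
The offshore deposit real return: 1.098/1.013 − 1 = 8.391%.
Difference: 0.522 − 8.391 = -7.869 pp.

-7.87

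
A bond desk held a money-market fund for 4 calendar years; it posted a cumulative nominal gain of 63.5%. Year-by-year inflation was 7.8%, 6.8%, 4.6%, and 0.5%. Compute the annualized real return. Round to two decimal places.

7.81%

Cumulative inflation factor: 1.078 × 1.068 × 1.046 × 1.005 ≈ 1.21029.
Nominal growth factor: 1.63500. Real growth factor = 1.63500 / 1.21029 ≈ 1.35092.
Annualized: 1.35092^(1/4) − 1 ≈ 0.07810.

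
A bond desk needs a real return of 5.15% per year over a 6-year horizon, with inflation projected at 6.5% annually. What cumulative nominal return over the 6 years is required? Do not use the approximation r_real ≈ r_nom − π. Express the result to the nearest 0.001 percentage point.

Required annual nominal rate: (1+5.15%)(1+6.5%) − 1 = 11.98475%.
Cumulative over 6 years: (1 + 0.1198475)^6 − 1 ≈ 0.97221.

97.221%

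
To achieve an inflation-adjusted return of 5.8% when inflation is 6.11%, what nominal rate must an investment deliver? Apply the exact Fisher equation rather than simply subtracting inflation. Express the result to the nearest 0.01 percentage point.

12.26%

By the Fisher equation, 1 + r_nom = (1 + 5.8%)(1 + 6.11%) = 1.058 × 1.0611 = 1.1226438.
So r_nom = 12.26438%.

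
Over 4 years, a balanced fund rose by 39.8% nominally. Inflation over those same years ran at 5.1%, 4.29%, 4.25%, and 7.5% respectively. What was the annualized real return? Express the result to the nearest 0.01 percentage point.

3.29%

Cumulative inflation factor: 1.051 × 1.0429 × 1.0425 × 1.075 ≈ 1.22837.
Nominal growth factor: 1.39800. Real growth factor = 1.39800 / 1.22837 ≈ 1.13809.
Annualized: 1.13809^(1/4) − 1 ≈ 0.03287.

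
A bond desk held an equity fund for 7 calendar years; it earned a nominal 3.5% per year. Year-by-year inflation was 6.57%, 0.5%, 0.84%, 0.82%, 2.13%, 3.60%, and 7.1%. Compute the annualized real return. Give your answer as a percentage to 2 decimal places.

Cumulative inflation factor: 1.0657 × 1.005 × 1.0084 × 1.0082 × 1.0213 × 1.0360 × 1.071 ≈ 1.23391.
Nominal growth factor: 1.27228. Real growth factor = 1.27228 / 1.23391 ≈ 1.03110.
Annualized: 1.03110^(1/7) − 1 ≈ 0.00438.

0.44%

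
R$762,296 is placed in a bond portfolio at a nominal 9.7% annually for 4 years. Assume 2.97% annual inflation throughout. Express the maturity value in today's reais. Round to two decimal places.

R$981,990.53

Nominal value at maturity: R$762,296 × (1 + 9.7%)^4 ≈ R$1,103,951.90.
Price-level factor over 4 years: (1 + 2.97%)^4 ≈ 1.1241981104.
Dividing the nominal maturity value by the price-level factor gives the value in today's money.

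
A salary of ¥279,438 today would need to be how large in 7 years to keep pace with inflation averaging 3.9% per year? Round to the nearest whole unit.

Cumulative price-level factor: (1+3.9%)^7 ≈ 1.3071000549.
Multiplying ¥279,438 by the price-level factor gives the future nominal sum.

¥365,253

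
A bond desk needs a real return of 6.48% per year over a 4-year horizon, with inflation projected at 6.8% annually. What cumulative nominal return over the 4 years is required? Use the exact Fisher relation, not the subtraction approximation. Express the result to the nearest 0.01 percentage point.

67.25%

Required annual nominal rate: (1+6.48%)(1+6.8%) − 1 = 13.72064%.
Cumulative over 4 years: (1 + 0.1372064)^4 − 1 ≈ 0.67247.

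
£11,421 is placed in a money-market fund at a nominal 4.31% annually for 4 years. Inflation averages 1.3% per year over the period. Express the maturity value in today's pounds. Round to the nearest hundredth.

£12,840.15

Nominal value at maturity: £11,421 × (1 + 4.31%)^4 ≈ £13,520.97.
Price-level factor over 4 years: (1 + 1.3%)^4 ≈ 1.0530228166.
Dividing the nominal maturity value by the price-level factor gives the value in today's money.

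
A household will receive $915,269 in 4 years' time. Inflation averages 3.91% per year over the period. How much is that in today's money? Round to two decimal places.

$785,089.87

Price-level factor over 4 years: (1 + 3.91%)^4 ≈ 1.1658143031.
Purchasing power today: $915,269 divided by that factor.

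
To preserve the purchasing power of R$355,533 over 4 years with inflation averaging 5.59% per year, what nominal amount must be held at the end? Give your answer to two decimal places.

R$441,947.90

Cumulative price-level factor: (1+5.59%)^4 ≈ 1.2430573320.
Multiplying R$355,533 by the price-level factor gives the future nominal sum.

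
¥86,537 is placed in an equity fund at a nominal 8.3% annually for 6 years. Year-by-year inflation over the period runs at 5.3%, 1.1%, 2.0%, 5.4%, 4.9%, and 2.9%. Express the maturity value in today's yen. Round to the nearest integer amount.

¥113,022

Nominal value at maturity: ¥86,537 × (1 + 8.3%)^6 ≈ ¥139,628.
Price-level factor over 6 years: 1.053 × 1.011 × 1.020 × 1.054 × 1.049 × 1.029 ≈ 1.2354101706.
Dividing the nominal maturity value by the price-level factor gives the value in today's money.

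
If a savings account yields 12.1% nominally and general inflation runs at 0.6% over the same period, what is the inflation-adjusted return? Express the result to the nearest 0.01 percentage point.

11.43%

Real return via the Fisher equation: (1 + 12.1%)/(1 + 0.6%) − 1 = 1.121/1.006 − 1 ≈ 0.11431.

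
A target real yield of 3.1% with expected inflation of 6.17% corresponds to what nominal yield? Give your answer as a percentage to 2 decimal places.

By the Fisher equation, 1 + r_nom = (1 + 3.1%)(1 + 6.17%) = 1.031 × 1.0617 = 1.0946127.
So r_nom = 9.46127%.

9.46%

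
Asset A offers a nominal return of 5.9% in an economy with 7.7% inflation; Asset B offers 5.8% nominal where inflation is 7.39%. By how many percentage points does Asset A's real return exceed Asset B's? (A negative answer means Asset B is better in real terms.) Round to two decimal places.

-0.19

Asset A real return: 1.059/1.077 − 1 = -1.671%.
Asset B real return: 1.058/1.0739 − 1 = -1.481%.
Difference: -1.671 − (-1.481) = -0.190 pp.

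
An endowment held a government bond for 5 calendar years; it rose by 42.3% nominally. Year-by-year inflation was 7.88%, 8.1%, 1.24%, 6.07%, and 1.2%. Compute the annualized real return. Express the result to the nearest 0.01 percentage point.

2.34%

Cumulative inflation factor: 1.0788 × 1.081 × 1.0124 × 1.0607 × 1.012 ≈ 1.26734.
Nominal growth factor: 1.42300. Real growth factor = 1.42300 / 1.26734 ≈ 1.12283.
Annualized: 1.12283^(1/5) − 1 ≈ 0.02344.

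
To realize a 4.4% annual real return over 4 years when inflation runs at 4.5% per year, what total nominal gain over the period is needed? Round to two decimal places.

Required annual nominal rate: (1+4.4%)(1+4.5%) − 1 = 9.098%.
Cumulative over 4 years: (1 + 0.09098)^4 − 1 ≈ 0.41666.

41.67%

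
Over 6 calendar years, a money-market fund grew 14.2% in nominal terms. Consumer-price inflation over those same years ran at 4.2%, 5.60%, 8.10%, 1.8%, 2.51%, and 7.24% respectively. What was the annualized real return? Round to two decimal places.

Cumulative inflation factor: 1.042 × 1.0560 × 1.0810 × 1.018 × 1.0251 × 1.0724 ≈ 1.33115.
Nominal growth factor: 1.14200. Real growth factor = 1.14200 / 1.33115 ≈ 0.85790.
Annualized: 0.85790^(1/6) − 1 ≈ -0.02522.

-2.52%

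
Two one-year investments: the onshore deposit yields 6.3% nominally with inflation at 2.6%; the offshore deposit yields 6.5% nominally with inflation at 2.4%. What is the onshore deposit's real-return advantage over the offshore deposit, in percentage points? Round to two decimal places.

-0.40

The onshore deposit real return: 1.063/1.026 − 1 = 3.606%.
The offshore deposit real return: 1.065/1.024 − 1 = 4.004%.
Difference: 3.606 − 4.004 = -0.398 pp.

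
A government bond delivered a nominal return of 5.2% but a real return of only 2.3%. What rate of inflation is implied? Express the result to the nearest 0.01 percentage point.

From (1+r_nom) = (1+r_real)(1+π), we get 1+π = (1 + 5.2%)/(1 + 2.3%) = 1.052/1.023 ≈ 1.02835.
So π ≈ 2.8348%.

2.83%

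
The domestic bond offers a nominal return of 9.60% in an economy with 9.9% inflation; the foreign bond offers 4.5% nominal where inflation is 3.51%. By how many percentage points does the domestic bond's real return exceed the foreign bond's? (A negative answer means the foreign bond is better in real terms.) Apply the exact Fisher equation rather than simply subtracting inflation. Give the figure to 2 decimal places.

The domestic bond real return: 1.0960/1.099 − 1 = -0.273%.
The foreign bond real return: 1.045/1.0351 − 1 = 0.956%.
Difference: -0.273 − 0.956 = -1.229 pp.

-1.23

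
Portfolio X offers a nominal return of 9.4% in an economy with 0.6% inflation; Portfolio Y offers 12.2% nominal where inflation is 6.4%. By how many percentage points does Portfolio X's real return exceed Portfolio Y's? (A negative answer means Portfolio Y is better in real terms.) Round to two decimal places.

3.30

Portfolio X real return: 1.094/1.006 − 1 = 8.748%.
Portfolio Y real return: 1.122/1.064 − 1 = 5.451%.
Difference: 8.748 − 5.451 = 3.297 pp.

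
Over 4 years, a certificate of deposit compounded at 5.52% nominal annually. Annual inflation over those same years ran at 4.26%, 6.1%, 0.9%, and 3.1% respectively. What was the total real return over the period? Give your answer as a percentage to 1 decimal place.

Cumulative inflation factor: 1.0426 × 1.061 × 1.009 × 1.031 ≈ 1.15076.
Nominal growth factor: 1.23976. Real growth factor = 1.23976 / 1.15076 ≈ 1.07735.
Total real return ≈ 7.7348%.

7.7%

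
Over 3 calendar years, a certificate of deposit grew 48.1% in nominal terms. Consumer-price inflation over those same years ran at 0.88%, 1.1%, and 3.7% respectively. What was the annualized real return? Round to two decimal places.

11.88%

Cumulative inflation factor: 1.0088 × 1.011 × 1.037 ≈ 1.05763.
Nominal growth factor: 1.48100. Real growth factor = 1.48100 / 1.05763 ≈ 1.40030.
Annualized: 1.40030^(1/3) − 1 ≈ 0.11877.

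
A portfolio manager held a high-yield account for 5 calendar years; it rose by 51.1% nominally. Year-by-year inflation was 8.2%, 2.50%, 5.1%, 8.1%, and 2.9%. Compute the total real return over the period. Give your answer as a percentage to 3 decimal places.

16.539%

Cumulative inflation factor: 1.082 × 1.0250 × 1.051 × 1.081 × 1.029 ≈ 1.29657.
Nominal growth factor: 1.51100. Real growth factor = 1.51100 / 1.29657 ≈ 1.16539.
Total real return ≈ 16.5385%.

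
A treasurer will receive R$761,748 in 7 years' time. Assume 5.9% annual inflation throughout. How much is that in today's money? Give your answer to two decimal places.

Price-level factor over 7 years: (1 + 5.9%)^7 ≈ 1.4937286838.
Purchasing power today: R$761,748 divided by that factor.

R$509,964.10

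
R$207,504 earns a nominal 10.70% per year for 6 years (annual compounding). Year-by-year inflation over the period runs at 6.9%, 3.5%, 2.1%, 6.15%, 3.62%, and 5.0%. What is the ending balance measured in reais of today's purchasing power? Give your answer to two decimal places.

Nominal value at maturity: R$207,504 × (1 + 10.70%)^6 ≈ R$381,867.06.
Price-level factor over 6 years: 1.069 × 1.035 × 1.021 × 1.0615 × 1.0362 × 1.050 ≈ 1.3046580029.
The maturity value deflated by that factor is the answer in today's purchasing power.

R$292,695.14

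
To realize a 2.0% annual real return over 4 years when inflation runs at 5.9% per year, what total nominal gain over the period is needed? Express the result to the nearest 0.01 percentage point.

36.14%

Required annual nominal rate: (1+2.0%)(1+5.9%) − 1 = 8.018%.
Cumulative over 4 years: (1 + 0.08018)^4 − 1 ≈ 0.36140.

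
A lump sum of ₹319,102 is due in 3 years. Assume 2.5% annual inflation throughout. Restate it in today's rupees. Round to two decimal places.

₹296,317.93

Price-level factor over 3 years: (1 + 2.5%)^3 = 1.076890625.
Purchasing power today: ₹319,102 divided by that factor.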